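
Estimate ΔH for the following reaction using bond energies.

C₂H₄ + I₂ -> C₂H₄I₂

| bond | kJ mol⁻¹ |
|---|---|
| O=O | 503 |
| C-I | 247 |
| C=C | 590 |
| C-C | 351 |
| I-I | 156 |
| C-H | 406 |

ΔH ≈ −99 kJ

Bonds broken (reactants):
  C-H: 4 × 406 = 1624
  C=C: 1 × 590 = 590
  I-I: 1 × 156 = 156
  Σ(broken) = 2370 kJ
Bonds formed (products):
  C-C: 1 × 351 = 351
  C-H: 4 × 406 = 1624
  C-I: 2 × 247 = 494
  Σ(formed) = 2469 kJ
ΔH = Σ(broken) − Σ(formed) = 2370 − 2469 = −99 kJ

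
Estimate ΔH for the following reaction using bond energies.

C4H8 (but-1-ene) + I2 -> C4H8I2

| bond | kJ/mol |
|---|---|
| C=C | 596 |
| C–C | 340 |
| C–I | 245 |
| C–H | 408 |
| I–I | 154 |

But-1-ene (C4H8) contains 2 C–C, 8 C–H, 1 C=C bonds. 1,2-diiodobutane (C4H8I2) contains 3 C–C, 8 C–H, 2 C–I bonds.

Bonds broken (reactants):
  C–C: 2 × 340 = 680
  C–H: 8 × 408 = 3264
  C=C: 1 × 596 = 596
  I–I: 1 × 154 = 154
  Σ(broken) = 4694 kJ
Bonds formed (products):
  C–C: 3 × 340 = 1020
  C–H: 8 × 408 = 3264
  C–I: 2 × 245 = 490
  Σ(formed) = 4774 kJ
ΔH = Σ(broken) − Σ(formed) = 4694 − 4774 = −80 kJ

ΔH ≈ −80 kJ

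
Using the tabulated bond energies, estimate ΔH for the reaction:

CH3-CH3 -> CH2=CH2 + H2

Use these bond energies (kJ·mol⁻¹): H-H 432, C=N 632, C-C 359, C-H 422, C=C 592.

Bonds broken (reactants):
  C-C: 1 × 359 = 359
  C-H: 6 × 422 = 2532
  Σ(broken) = 2891 kJ
Bonds formed (products):
  C-H: 4 × 422 = 1688
  C=C: 1 × 592 = 592
  H-H: 1 × 432 = 432
  Σ(formed) = 2712 kJ
ΔH = Σ(broken) − Σ(formed) = 2891 − 2712 = +179 kJ

ΔH ≈ +179 kJ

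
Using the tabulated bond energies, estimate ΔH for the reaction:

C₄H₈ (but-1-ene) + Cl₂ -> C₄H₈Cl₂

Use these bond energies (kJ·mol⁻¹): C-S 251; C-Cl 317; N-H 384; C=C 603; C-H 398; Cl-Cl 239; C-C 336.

Bonds broken (reactants):
  C-C: 2 × 336 = 672
  C-H: 8 × 398 = 3184
  C=C: 1 × 603 = 603
  Cl-Cl: 1 × 239 = 239
  Σ(broken) = 4698 kJ
Bonds formed (products):
  C-C: 3 × 336 = 1008
  C-Cl: 2 × 317 = 634
  C-H: 8 × 398 = 3184
  Σ(formed) = 4826 kJ
ΔH = Σ(broken) − Σ(formed) = 4698 − 4826 = −128 kJ

ΔH ≈ −128 kJ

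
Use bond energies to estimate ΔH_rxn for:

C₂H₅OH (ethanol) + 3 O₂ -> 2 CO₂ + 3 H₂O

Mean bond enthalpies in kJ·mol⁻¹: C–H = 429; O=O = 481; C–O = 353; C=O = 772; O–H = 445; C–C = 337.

Bonds broken (reactants):
  C–C: 1 × 337 = 337
  C–H: 5 × 429 = 2145
  C–O: 1 × 353 = 353
  O–H: 1 × 445 = 445
  O=O: 3 × 481 = 1443
  Σ(broken) = 4723 kJ
Bonds formed (products):
  C=O: 4 × 772 = 3088
  O–H: 6 × 445 = 2670
  Σ(formed) = 5758 kJ
ΔH = Σ(broken) − Σ(formed) = 4723 − 5758 = −1035 kJ

ΔH ≈ −1035 kJ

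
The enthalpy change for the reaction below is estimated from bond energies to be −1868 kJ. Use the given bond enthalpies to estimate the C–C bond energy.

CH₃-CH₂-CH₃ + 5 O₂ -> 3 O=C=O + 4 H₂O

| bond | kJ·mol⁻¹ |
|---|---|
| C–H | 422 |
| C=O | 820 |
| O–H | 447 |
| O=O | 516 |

D(C–C) ≈ 336 kJ/mol

Let D be the C–C bond energy.
Σ(broken) = 2×D + 8×422 + 5×516 = 5956 + 2D
Σ(formed) = 6×820 + 8×447 = 8496
ΔH = Σ(broken) − Σ(formed) = (5956 + 2D) − (8496) = −2540 + 2D
Setting this equal to −1868 kJ gives 2D = 672, so D = 336 kJ/mol.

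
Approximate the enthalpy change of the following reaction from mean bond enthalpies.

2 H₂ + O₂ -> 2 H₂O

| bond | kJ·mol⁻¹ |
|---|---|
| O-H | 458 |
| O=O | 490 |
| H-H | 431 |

ΔH ≈ −480 kJ

Bonds broken (reactants):
  H-H: 2 × 431 = 862
  O=O: 1 × 490 = 490
  Σ(broken) = 1352 kJ
Bonds formed (products):
  O-H: 4 × 458 = 1832
  Σ(formed) = 1832 kJ
ΔH = Σ(broken) − Σ(formed) = 1352 − 1832 = −480 kJ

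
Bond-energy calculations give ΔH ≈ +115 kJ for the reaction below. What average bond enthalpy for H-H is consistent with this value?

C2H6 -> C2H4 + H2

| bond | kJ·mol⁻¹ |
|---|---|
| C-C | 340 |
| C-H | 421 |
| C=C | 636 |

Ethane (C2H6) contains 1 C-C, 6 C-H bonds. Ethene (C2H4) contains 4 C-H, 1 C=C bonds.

D(H-H) ≈ 431 kJ/mol

Let D be the H-H bond energy.
Σ(broken) = 1×340 + 6×421 = 2866
Σ(formed) = 4×421 + 1×636 + 1×D = 2320 + D
ΔH = Σ(broken) − Σ(formed) = (2866) − (2320 + D) = +546 − D
Setting this equal to +115 kJ gives D = 431 kJ/mol.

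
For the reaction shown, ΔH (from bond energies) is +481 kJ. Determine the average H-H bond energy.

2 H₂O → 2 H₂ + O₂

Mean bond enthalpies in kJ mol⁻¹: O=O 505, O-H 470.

D(H-H) ≈ 447 kJ/mol

Let D be the H-H bond energy.
Σ(broken) = 4×470 = 1880
Σ(formed) = 2×D + 1×505 = 505 + 2D
ΔH = Σ(broken) − Σ(formed) = (1880) − (505 + 2D) = +1375 − 2D
Setting this equal to +481 kJ gives 2D = 894, so D = 447 kJ/mol.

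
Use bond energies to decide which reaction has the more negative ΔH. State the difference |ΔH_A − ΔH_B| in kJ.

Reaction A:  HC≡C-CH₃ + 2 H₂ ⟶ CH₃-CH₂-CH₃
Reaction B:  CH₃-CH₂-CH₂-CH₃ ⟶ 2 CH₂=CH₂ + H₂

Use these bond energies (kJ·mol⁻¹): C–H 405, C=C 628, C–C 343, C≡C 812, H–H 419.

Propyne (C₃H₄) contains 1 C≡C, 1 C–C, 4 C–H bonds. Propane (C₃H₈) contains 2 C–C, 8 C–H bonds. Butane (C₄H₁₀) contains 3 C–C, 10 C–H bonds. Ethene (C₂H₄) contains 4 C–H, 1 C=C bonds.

Reaction A, by 477 kJ

Reaction A:
  Bonds broken (reactants):
    C≡C: 1 × 812 = 812
    C–C: 1 × 343 = 343
    C–H: 4 × 405 = 1620
    H–H: 2 × 419 = 838
    Σ(broken) = 3613 kJ
  Bonds formed (products):
    C–C: 2 × 343 = 686
    C–H: 8 × 405 = 3240
    Σ(formed) = 3926 kJ
  ΔH_A = 3613 − 3926 = −313 kJ
Reaction B:
  Bonds broken (reactants):
    C–C: 3 × 343 = 1029
    C–H: 10 × 405 = 4050
    Σ(broken) = 5079 kJ
  Bonds formed (products):
    C–H: 8 × 405 = 3240
    C=C: 2 × 628 = 1256
    H–H: 1 × 419 = 419
    Σ(formed) = 4915 kJ
  ΔH_B = 5079 − 4915 = +164 kJ
ΔH_A − ΔH_B = −477 kJ, so reaction A has the more negative ΔH; |ΔH_A − ΔH_B| = 477 kJ.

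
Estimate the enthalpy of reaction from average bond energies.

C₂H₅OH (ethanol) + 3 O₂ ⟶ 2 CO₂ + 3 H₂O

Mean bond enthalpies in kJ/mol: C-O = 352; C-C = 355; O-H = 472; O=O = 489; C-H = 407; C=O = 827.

ΔH ≈ −1459 kJ

Bonds broken (reactants):
  C-C: 1 × 355 = 355
  C-H: 5 × 407 = 2035
  C-O: 1 × 352 = 352
  O-H: 1 × 472 = 472
  O=O: 3 × 489 = 1467
  Σ(broken) = 4681 kJ
Bonds formed (products):
  C=O: 4 × 827 = 3308
  O-H: 6 × 472 = 2832
  Σ(formed) = 6140 kJ
ΔH = Σ(broken) − Σ(formed) = 4681 − 6140 = −1459 kJ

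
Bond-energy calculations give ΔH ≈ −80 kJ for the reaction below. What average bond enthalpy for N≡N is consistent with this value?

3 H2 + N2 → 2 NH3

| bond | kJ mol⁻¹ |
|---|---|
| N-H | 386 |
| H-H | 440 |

D(N≡N) ≈ 916 kJ/mol

Let D be the N≡N bond energy.
Σ(broken) = 3×440 + 1×D = 1320 + D
Σ(formed) = 6×386 = 2316
ΔH = Σ(broken) − Σ(formed) = (1320 + D) − (2316) = −996 + D
Setting this equal to −80 kJ gives D = 916 kJ/mol.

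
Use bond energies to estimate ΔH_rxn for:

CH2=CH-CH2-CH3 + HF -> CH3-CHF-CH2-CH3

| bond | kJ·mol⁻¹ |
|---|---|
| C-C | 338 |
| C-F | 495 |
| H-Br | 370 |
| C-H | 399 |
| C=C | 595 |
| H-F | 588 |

Bonds broken (reactants):
  C-C: 2 × 338 = 676
  C-H: 8 × 399 = 3192
  C=C: 1 × 595 = 595
  H-F: 1 × 588 = 588
  Σ(broken) = 5051 kJ
Bonds formed (products):
  C-C: 3 × 338 = 1014
  C-F: 1 × 495 = 495
  C-H: 9 × 399 = 3591
  Σ(formed) = 5100 kJ
ΔH = Σ(broken) − Σ(formed) = 5051 − 5100 = −49 kJ

ΔH ≈ −49 kJ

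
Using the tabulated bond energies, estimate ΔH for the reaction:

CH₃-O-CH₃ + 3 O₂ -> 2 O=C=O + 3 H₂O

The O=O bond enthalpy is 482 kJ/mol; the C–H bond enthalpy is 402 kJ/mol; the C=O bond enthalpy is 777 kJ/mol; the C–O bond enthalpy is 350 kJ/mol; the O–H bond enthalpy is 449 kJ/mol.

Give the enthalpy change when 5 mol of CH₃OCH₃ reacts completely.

Bonds broken (reactants):
  C–H: 6 × 402 = 2412
  C–O: 2 × 350 = 700
  O=O: 3 × 482 = 1446
  Σ(broken) = 4558 kJ
Bonds formed (products):
  C=O: 4 × 777 = 3108
  O–H: 6 × 449 = 2694
  Σ(formed) = 5802 kJ
ΔH = Σ(broken) − Σ(formed) = 4558 − 5802 = −1244 kJ
For 5× the reaction as written: 5 × (−1244) = −6220 kJ

ΔH = −6220 kJ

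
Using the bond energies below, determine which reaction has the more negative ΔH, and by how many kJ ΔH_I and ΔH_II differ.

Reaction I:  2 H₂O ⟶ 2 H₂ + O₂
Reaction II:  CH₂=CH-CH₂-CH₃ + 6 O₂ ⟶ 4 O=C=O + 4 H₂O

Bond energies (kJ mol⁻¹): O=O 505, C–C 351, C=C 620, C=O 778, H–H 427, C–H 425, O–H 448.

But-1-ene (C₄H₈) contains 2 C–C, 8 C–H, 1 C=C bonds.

Reaction II, by 2489 kJ

Reaction I:
  Bonds broken (reactants):
    O–H: 4 × 448 = 1792
    Σ(broken) = 1792 kJ
  Bonds formed (products):
    H–H: 2 × 427 = 854
    O=O: 1 × 505 = 505
    Σ(formed) = 1359 kJ
  ΔH_I = 1792 − 1359 = +433 kJ
Reaction II:
  Bonds broken (reactants):
    C–C: 2 × 351 = 702
    C–H: 8 × 425 = 3400
    C=C: 1 × 620 = 620
    O=O: 6 × 505 = 3030
    Σ(broken) = 7752 kJ
  Bonds formed (products):
    C=O: 8 × 778 = 6224
    O–H: 8 × 448 = 3584
    Σ(formed) = 9808 kJ
  ΔH_II = 7752 − 9808 = −2056 kJ
ΔH_I − ΔH_II = +2489 kJ, so reaction II has the more negative ΔH; |ΔH_I − ΔH_II| = 2489 kJ.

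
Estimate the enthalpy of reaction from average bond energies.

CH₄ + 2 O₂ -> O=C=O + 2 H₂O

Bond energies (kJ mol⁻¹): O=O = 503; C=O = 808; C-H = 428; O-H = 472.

Bonds broken (reactants):
  C-H: 4 × 428 = 1712
  O=O: 2 × 503 = 1006
  Σ(broken) = 2718 kJ
Bonds formed (products):
  C=O: 2 × 808 = 1616
  O-H: 4 × 472 = 1888
  Σ(formed) = 3504 kJ
ΔH = Σ(broken) − Σ(formed) = 2718 − 3504 = −786 kJ

ΔH ≈ −786 kJ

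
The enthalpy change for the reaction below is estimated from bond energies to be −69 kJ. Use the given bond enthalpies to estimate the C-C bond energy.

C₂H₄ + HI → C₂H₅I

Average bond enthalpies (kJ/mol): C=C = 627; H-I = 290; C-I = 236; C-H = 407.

D(C-C) ≈ 343 kJ/mol

Let D be the C-C bond energy.
Σ(broken) = 4×407 + 1×627 + 1×290 = 2545
Σ(formed) = 1×D + 5×407 + 1×236 = 2271 + D
ΔH = Σ(broken) − Σ(formed) = (2545) − (2271 + D) = +274 − D
Setting this equal to −69 kJ gives D = 343 kJ/mol.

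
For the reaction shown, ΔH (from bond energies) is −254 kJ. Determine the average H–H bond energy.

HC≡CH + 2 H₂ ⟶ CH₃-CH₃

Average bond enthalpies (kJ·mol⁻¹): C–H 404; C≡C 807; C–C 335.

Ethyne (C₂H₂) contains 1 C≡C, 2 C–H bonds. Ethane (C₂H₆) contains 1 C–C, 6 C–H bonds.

D(H–H) ≈ 445 kJ/mol

Let D be the H–H bond energy.
Σ(broken) = 1×807 + 2×404 + 2×D = 1615 + 2D
Σ(formed) = 1×335 + 6×404 = 2759
ΔH = Σ(broken) − Σ(formed) = (1615 + 2D) − (2759) = −1144 + 2D
Setting this equal to −254 kJ gives 2D = 890, so D = 445 kJ/mol.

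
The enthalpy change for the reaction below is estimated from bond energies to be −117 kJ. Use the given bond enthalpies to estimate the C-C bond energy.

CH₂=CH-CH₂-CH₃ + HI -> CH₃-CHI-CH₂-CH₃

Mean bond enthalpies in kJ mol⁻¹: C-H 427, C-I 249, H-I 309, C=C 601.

Let D be the C-C bond energy.
Σ(broken) = 2×D + 8×427 + 1×601 + 1×309 = 4326 + 2D
Σ(formed) = 3×D + 9×427 + 1×249 = 4092 + 3D
ΔH = Σ(broken) − Σ(formed) = (4326 + 2D) − (4092 + 3D) = +234 − D
Setting this equal to −117 kJ gives D = 351 kJ/mol.

D(C-C) ≈ 351 kJ/mol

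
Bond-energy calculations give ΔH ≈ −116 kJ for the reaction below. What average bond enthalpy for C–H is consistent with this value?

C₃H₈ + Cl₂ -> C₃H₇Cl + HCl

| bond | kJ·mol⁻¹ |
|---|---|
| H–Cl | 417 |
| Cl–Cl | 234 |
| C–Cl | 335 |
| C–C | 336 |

D(C–H) ≈ 402 kJ/mol

Let D be the C–H bond energy.
Σ(broken) = 2×336 + 8×D + 1×234 = 906 + 8D
Σ(formed) = 2×336 + 1×335 + 7×D + 1×417 = 1424 + 7D
ΔH = Σ(broken) − Σ(formed) = (906 + 8D) − (1424 + 7D) = −518 + D
Setting this equal to −116 kJ gives D = 402 kJ/mol.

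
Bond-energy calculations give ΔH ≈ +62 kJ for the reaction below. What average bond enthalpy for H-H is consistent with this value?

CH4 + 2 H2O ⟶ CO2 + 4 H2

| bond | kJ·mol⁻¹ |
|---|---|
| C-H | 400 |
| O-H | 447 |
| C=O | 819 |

D(H-H) ≈ 422 kJ/mol

Let D be the H-H bond energy.
Σ(broken) = 4×400 + 4×447 = 3388
Σ(formed) = 2×819 + 4×D = 1638 + 4D
ΔH = Σ(broken) − Σ(formed) = (3388) − (1638 + 4D) = +1750 − 4D
Setting this equal to +62 kJ gives 4D = 1688, so D = 422 kJ/mol.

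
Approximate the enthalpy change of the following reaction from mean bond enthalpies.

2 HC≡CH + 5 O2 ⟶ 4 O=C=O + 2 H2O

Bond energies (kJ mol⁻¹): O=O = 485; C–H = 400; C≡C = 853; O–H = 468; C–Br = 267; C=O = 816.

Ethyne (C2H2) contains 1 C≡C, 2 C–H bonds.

Bonds broken (reactants):
  C≡C: 2 × 853 = 1706
  C–H: 4 × 400 = 1600
  O=O: 5 × 485 = 2425
  Σ(broken) = 5731 kJ
Bonds formed (products):
  C=O: 8 × 816 = 6528
  O–H: 4 × 468 = 1872
  Σ(formed) = 8400 kJ
ΔH = Σ(broken) − Σ(formed) = 5731 − 8400 = −2669 kJ

ΔH ≈ −2669 kJ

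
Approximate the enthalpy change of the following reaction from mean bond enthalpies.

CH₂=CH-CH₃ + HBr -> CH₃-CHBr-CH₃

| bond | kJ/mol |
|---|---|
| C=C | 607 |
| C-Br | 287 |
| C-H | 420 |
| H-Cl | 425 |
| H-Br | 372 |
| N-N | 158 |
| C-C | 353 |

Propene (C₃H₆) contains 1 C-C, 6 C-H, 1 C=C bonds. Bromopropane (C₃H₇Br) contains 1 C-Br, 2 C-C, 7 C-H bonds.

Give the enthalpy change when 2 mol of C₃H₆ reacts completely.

Bonds broken (reactants):
  C-C: 1 × 353 = 353
  C-H: 6 × 420 = 2520
  C=C: 1 × 607 = 607
  H-Br: 1 × 372 = 372
  Σ(broken) = 3852 kJ
Bonds formed (products):
  C-Br: 1 × 287 = 287
  C-C: 2 × 353 = 706
  C-H: 7 × 420 = 2940
  Σ(formed) = 3933 kJ
ΔH = Σ(broken) − Σ(formed) = 3852 − 3933 = −81 kJ
For 2× the reaction as written: 2 × (−81) = −162 kJ

ΔH = −162 kJ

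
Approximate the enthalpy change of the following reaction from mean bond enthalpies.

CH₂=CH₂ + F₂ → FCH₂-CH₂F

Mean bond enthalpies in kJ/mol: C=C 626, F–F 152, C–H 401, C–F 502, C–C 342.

Bonds broken (reactants):
  C–H: 4 × 401 = 1604
  C=C: 1 × 626 = 626
  F–F: 1 × 152 = 152
  Σ(broken) = 2382 kJ
Bonds formed (products):
  C–C: 1 × 342 = 342
  C–F: 2 × 502 = 1004
  C–H: 4 × 401 = 1604
  Σ(formed) = 2950 kJ
ΔH = Σ(broken) − Σ(formed) = 2382 − 2950 = −568 kJ

ΔH ≈ −568 kJ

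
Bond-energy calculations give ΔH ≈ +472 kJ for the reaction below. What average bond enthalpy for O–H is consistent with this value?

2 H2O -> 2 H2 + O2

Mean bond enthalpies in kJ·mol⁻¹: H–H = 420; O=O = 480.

D(O–H) ≈ 448 kJ/mol

Let D be the O–H bond energy.
Σ(broken) = 4×D = 4D
Σ(formed) = 2×420 + 1×480 = 1320
ΔH = Σ(broken) − Σ(formed) = (4D) − (1320) = −1320 + 4D
Setting this equal to +472 kJ gives 4D = 1792, so D = 448 kJ/mol.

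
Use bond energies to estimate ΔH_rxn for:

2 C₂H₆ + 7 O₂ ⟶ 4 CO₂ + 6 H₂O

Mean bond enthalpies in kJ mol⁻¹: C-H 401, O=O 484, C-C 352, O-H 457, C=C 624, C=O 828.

Bonds broken (reactants):
  C-C: 2 × 352 = 704
  C-H: 12 × 401 = 4812
  O=O: 7 × 484 = 3388
  Σ(broken) = 8904 kJ
Bonds formed (products):
  C=O: 8 × 828 = 6624
  O-H: 12 × 457 = 5484
  Σ(formed) = 12108 kJ
ΔH = Σ(broken) − Σ(formed) = 8904 − 12108 = −3204 kJ

ΔH ≈ −3204 kJ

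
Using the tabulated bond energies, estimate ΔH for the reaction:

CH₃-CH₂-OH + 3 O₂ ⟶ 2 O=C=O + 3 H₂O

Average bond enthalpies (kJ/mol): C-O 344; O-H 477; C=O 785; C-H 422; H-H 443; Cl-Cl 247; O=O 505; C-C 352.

Bonds broken (reactants):
  C-C: 1 × 352 = 352
  C-H: 5 × 422 = 2110
  C-O: 1 × 344 = 344
  O-H: 1 × 477 = 477
  O=O: 3 × 505 = 1515
  Σ(broken) = 4798 kJ
Bonds formed (products):
  C=O: 4 × 785 = 3140
  O-H: 6 × 477 = 2862
  Σ(formed) = 6002 kJ
ΔH = Σ(broken) − Σ(formed) = 4798 − 6002 = −1204 kJ

ΔH ≈ −1204 kJ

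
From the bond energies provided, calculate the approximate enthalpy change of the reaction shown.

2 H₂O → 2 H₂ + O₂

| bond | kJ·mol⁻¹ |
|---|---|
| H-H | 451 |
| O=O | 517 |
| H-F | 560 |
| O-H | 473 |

ΔH ≈ +473 kJ

Bonds broken (reactants):
  O-H: 4 × 473 = 1892
  Σ(broken) = 1892 kJ
Bonds formed (products):
  H-H: 2 × 451 = 902
  O=O: 1 × 517 = 517
  Σ(formed) = 1419 kJ
ΔH = Σ(broken) − Σ(formed) = 1892 − 1419 = +473 kJ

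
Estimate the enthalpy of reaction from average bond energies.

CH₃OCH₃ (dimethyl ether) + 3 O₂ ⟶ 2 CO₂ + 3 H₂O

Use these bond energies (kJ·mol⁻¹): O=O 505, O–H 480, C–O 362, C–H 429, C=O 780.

ΔH ≈ −1187 kJ

Bonds broken (reactants):
  C–H: 6 × 429 = 2574
  C–O: 2 × 362 = 724
  O=O: 3 × 505 = 1515
  Σ(broken) = 4813 kJ
Bonds formed (products):
  C=O: 4 × 780 = 3120
  O–H: 6 × 480 = 2880
  Σ(formed) = 6000 kJ
ΔH = Σ(broken) − Σ(formed) = 4813 − 6000 = −1187 kJ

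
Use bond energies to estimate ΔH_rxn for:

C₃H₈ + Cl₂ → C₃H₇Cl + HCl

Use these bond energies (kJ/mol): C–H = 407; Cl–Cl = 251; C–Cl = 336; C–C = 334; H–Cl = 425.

ΔH ≈ −103 kJ

Bonds broken (reactants):
  C–C: 2 × 334 = 668
  C–H: 8 × 407 = 3256
  Cl–Cl: 1 × 251 = 251
  Σ(broken) = 4175 kJ
Bonds formed (products):
  C–C: 2 × 334 = 668
  C–Cl: 1 × 336 = 336
  C–H: 7 × 407 = 2849
  H–Cl: 1 × 425 = 425
  Σ(formed) = 4278 kJ
ΔH = Σ(broken) − Σ(formed) = 4175 − 4278 = −103 kJ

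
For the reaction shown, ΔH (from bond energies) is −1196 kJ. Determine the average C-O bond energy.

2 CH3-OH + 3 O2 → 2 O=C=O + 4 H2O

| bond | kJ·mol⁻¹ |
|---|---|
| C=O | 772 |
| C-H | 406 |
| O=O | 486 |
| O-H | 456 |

Let D be the C-O bond energy.
Σ(broken) = 6×406 + 2×D + 2×456 + 3×486 = 4806 + 2D
Σ(formed) = 4×772 + 8×456 = 6736
ΔH = Σ(broken) − Σ(formed) = (4806 + 2D) − (6736) = −1930 + 2D
Setting this equal to −1196 kJ gives 2D = 734, so D = 367 kJ/mol.

D(C-O) ≈ 367 kJ/mol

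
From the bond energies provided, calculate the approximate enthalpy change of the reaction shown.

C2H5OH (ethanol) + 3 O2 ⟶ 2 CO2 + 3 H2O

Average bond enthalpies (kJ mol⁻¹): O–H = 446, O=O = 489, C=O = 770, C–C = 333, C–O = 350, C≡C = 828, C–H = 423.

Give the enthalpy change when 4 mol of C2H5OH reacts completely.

ΔH = −4180 kJ

Bonds broken (reactants):
  C–C: 1 × 333 = 333
  C–H: 5 × 423 = 2115
  C–O: 1 × 350 = 350
  O–H: 1 × 446 = 446
  O=O: 3 × 489 = 1467
  Σ(broken) = 4711 kJ
Bonds formed (products):
  C=O: 4 × 770 = 3080
  O–H: 6 × 446 = 2676
  Σ(formed) = 5756 kJ
ΔH = Σ(broken) − Σ(formed) = 4711 − 5756 = −1045 kJ
For 4× the reaction as written: 4 × (−1045) = −4180 kJ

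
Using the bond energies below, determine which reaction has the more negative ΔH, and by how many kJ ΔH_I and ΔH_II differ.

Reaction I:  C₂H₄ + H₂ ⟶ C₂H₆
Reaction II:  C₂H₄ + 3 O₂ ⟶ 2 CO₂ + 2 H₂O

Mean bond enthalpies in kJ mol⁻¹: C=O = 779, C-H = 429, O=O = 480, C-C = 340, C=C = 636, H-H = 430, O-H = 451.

Reaction I:
  Bonds broken (reactants):
    C-H: 4 × 429 = 1716
    C=C: 1 × 636 = 636
    H-H: 1 × 430 = 430
    Σ(broken) = 2782 kJ
  Bonds formed (products):
    C-C: 1 × 340 = 340
    C-H: 6 × 429 = 2574
    Σ(formed) = 2914 kJ
  ΔH_I = 2782 − 2914 = −132 kJ
Reaction II:
  Bonds broken (reactants):
    C-H: 4 × 429 = 1716
    C=C: 1 × 636 = 636
    O=O: 3 × 480 = 1440
    Σ(broken) = 3792 kJ
  Bonds formed (products):
    C=O: 4 × 779 = 3116
    O-H: 4 × 451 = 1804
    Σ(formed) = 4920 kJ
  ΔH_II = 3792 − 4920 = −1128 kJ
ΔH_I − ΔH_II = +996 kJ, so reaction II has the more negative ΔH; |ΔH_I − ΔH_II| = 996 kJ.

Reaction II, by 996 kJ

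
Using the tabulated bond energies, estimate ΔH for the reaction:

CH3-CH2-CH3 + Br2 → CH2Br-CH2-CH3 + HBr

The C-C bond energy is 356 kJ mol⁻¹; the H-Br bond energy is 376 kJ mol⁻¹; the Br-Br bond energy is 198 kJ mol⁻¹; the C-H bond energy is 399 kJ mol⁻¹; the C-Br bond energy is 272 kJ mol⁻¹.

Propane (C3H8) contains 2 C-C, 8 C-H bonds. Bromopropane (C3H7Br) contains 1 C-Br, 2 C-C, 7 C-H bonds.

ΔH ≈ −51 kJ

Bonds broken (reactants):
  Br-Br: 1 × 198 = 198
  C-C: 2 × 356 = 712
  C-H: 8 × 399 = 3192
  Σ(broken) = 4102 kJ
Bonds formed (products):
  C-Br: 1 × 272 = 272
  C-C: 2 × 356 = 712
  C-H: 7 × 399 = 2793
  H-Br: 1 × 376 = 376
  Σ(formed) = 4153 kJ
ΔH = Σ(broken) − Σ(formed) = 4102 − 4153 = −51 kJ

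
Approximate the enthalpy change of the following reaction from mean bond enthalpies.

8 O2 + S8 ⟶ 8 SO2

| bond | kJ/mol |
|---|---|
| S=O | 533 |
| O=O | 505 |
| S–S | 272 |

Bonds broken (reactants):
  O=O: 8 × 505 = 4040
  S–S: 8 × 272 = 2176
  Σ(broken) = 6216 kJ
Bonds formed (products):
  S=O: 16 × 533 = 8528
  Σ(formed) = 8528 kJ
ΔH = Σ(broken) − Σ(formed) = 6216 − 8528 = −2312 kJ

ΔH ≈ −2312 kJ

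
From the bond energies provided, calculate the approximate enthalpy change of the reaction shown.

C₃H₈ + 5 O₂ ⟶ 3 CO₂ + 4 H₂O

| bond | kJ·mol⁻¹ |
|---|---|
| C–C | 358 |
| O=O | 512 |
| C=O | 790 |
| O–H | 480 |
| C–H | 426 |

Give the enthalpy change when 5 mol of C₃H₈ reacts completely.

Bonds broken (reactants):
  C–C: 2 × 358 = 716
  C–H: 8 × 426 = 3408
  O=O: 5 × 512 = 2560
  Σ(broken) = 6684 kJ
Bonds formed (products):
  C=O: 6 × 790 = 4740
  O–H: 8 × 480 = 3840
  Σ(formed) = 8580 kJ
ΔH = Σ(broken) − Σ(formed) = 6684 − 8580 = −1896 kJ
For 5× the reaction as written: 5 × (−1896) = −9480 kJ

ΔH = −9480 kJ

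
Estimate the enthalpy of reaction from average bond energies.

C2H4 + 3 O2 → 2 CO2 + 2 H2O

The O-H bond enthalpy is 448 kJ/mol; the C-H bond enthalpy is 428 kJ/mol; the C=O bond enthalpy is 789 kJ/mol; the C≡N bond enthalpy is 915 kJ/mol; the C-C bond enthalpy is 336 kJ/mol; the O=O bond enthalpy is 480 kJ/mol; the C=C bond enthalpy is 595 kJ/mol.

ΔH ≈ −1201 kJ

Bonds broken (reactants):
  C-H: 4 × 428 = 1712
  C=C: 1 × 595 = 595
  O=O: 3 × 480 = 1440
  Σ(broken) = 3747 kJ
Bonds formed (products):
  C=O: 4 × 789 = 3156
  O-H: 4 × 448 = 1792
  Σ(formed) = 4948 kJ
ΔH = Σ(broken) − Σ(formed) = 3747 − 4948 = −1201 kJ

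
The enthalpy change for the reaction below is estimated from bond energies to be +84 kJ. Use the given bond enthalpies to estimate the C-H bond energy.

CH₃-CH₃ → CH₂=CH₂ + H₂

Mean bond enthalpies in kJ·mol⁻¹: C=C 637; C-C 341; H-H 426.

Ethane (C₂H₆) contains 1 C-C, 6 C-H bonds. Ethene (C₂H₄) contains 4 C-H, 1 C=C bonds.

Let D be the C-H bond energy.
Σ(broken) = 1×341 + 6×D = 341 + 6D
Σ(formed) = 4×D + 1×637 + 1×426 = 1063 + 4D
ΔH = Σ(broken) − Σ(formed) = (341 + 6D) − (1063 + 4D) = −722 + 2D
Setting this equal to +84 kJ gives 2D = 806, so D = 403 kJ/mol.

D(C-H) ≈ 403 kJ/mol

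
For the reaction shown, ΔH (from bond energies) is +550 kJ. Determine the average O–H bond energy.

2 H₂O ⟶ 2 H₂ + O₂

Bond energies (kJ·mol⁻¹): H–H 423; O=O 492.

Let D be the O–H bond energy.
Σ(broken) = 4×D = 4D
Σ(formed) = 2×423 + 1×492 = 1338
ΔH = Σ(broken) − Σ(formed) = (4D) − (1338) = −1338 + 4D
Setting this equal to +550 kJ gives 4D = 1888, so D = 472 kJ/mol.

D(O–H) ≈ 472 kJ/mol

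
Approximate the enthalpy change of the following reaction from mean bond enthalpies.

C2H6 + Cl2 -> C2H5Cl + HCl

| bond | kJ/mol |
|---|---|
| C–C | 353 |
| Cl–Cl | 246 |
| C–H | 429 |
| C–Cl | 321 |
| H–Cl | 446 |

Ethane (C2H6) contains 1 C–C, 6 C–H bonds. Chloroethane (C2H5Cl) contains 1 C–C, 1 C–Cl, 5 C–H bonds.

Bonds broken (reactants):
  C–C: 1 × 353 = 353
  C–H: 6 × 429 = 2574
  Cl–Cl: 1 × 246 = 246
  Σ(broken) = 3173 kJ
Bonds formed (products):
  C–C: 1 × 353 = 353
  C–Cl: 1 × 321 = 321
  C–H: 5 × 429 = 2145
  H–Cl: 1 × 446 = 446
  Σ(formed) = 3265 kJ
ΔH = Σ(broken) − Σ(formed) = 3173 − 3265 = −92 kJ

ΔH ≈ −92 kJ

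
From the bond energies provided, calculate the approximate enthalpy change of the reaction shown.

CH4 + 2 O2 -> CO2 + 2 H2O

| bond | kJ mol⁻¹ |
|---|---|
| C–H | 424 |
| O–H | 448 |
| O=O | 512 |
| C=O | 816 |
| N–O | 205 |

Bonds broken (reactants):
  C–H: 4 × 424 = 1696
  O=O: 2 × 512 = 1024
  Σ(broken) = 2720 kJ
Bonds formed (products):
  C=O: 2 × 816 = 1632
  O–H: 4 × 448 = 1792
  Σ(formed) = 3424 kJ
ΔH = Σ(broken) − Σ(formed) = 2720 − 3424 = −704 kJ

ΔH ≈ −704 kJ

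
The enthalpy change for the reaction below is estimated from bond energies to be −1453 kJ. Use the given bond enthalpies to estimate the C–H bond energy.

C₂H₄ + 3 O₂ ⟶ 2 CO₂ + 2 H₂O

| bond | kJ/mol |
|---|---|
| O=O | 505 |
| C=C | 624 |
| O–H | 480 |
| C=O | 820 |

D(C–H) ≈ 402 kJ/mol

Let D be the C–H bond energy.
Σ(broken) = 4×D + 1×624 + 3×505 = 2139 + 4D
Σ(formed) = 4×820 + 4×480 = 5200
ΔH = Σ(broken) − Σ(formed) = (2139 + 4D) − (5200) = −3061 + 4D
Setting this equal to −1453 kJ gives 4D = 1608, so D = 402 kJ/mol.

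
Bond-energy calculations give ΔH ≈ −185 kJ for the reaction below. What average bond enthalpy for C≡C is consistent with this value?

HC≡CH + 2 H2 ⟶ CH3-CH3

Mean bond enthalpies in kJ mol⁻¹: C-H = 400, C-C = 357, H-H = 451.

D(C≡C) ≈ 870 kJ/mol

Let D be the C≡C bond energy.
Σ(broken) = 1×D + 2×400 + 2×451 = 1702 + D
Σ(formed) = 1×357 + 6×400 = 2757
ΔH = Σ(broken) − Σ(formed) = (1702 + D) − (2757) = −1055 + D
Setting this equal to −185 kJ gives D = 870 kJ/mol.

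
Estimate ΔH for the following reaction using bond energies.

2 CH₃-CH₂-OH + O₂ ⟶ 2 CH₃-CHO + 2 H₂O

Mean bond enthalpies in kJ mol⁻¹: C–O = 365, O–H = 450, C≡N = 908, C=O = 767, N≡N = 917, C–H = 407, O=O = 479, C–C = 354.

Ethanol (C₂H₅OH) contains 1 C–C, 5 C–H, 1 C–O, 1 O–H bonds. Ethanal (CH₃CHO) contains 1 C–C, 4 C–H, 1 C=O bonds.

Bonds broken (reactants):
  C–C: 2 × 354 = 708
  C–H: 10 × 407 = 4070
  C–O: 2 × 365 = 730
  O–H: 2 × 450 = 900
  O=O: 1 × 479 = 479
  Σ(broken) = 6887 kJ
Bonds formed (products):
  C–C: 2 × 354 = 708
  C–H: 8 × 407 = 3256
  C=O: 2 × 767 = 1534
  O–H: 4 × 450 = 1800
  Σ(formed) = 7298 kJ
ΔH = Σ(broken) − Σ(formed) = 6887 − 7298 = −411 kJ

ΔH ≈ −411 kJ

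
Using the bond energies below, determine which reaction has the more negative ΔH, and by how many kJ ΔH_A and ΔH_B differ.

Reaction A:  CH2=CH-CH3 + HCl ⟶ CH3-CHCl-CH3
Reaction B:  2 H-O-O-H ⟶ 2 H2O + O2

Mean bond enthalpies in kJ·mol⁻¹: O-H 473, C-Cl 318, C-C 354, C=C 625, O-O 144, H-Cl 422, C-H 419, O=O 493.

Reaction A:
  Bonds broken (reactants):
    C-C: 1 × 354 = 354
    C-H: 6 × 419 = 2514
    C=C: 1 × 625 = 625
    H-Cl: 1 × 422 = 422
    Σ(broken) = 3915 kJ
  Bonds formed (products):
    C-C: 2 × 354 = 708
    C-Cl: 1 × 318 = 318
    C-H: 7 × 419 = 2933
    Σ(formed) = 3959 kJ
  ΔH_A = 3915 − 3959 = −44 kJ
Reaction B:
  Bonds broken (reactants):
    O-H: 4 × 473 = 1892
    O-O: 2 × 144 = 288
    Σ(broken) = 2180 kJ
  Bonds formed (products):
    O-H: 4 × 473 = 1892
    O=O: 1 × 493 = 493
    Σ(formed) = 2385 kJ
  ΔH_B = 2180 − 2385 = −205 kJ
ΔH_A − ΔH_B = +161 kJ, so reaction B has the more negative ΔH; |ΔH_A − ΔH_B| = 161 kJ.

Reaction B, by 161 kJ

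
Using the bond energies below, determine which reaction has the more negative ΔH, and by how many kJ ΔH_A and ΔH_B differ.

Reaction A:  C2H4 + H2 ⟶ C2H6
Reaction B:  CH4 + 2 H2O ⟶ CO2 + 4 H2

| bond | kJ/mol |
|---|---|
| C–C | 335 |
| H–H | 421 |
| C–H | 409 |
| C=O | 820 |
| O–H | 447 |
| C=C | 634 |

Reaction A:
  Bonds broken (reactants):
    C–H: 4 × 409 = 1636
    C=C: 1 × 634 = 634
    H–H: 1 × 421 = 421
    Σ(broken) = 2691 kJ
  Bonds formed (products):
    C–C: 1 × 335 = 335
    C–H: 6 × 409 = 2454
    Σ(formed) = 2789 kJ
  ΔH_A = 2691 − 2789 = −98 kJ
Reaction B:
  Bonds broken (reactants):
    C–H: 4 × 409 = 1636
    O–H: 4 × 447 = 1788
    Σ(broken) = 3424 kJ
  Bonds formed (products):
    C=O: 2 × 820 = 1640
    H–H: 4 × 421 = 1684
    Σ(formed) = 3324 kJ
  ΔH_B = 3424 − 3324 = +100 kJ
ΔH_A − ΔH_B = −198 kJ, so reaction A has the more negative ΔH; |ΔH_A − ΔH_B| = 198 kJ.

Reaction A, by 198 kJ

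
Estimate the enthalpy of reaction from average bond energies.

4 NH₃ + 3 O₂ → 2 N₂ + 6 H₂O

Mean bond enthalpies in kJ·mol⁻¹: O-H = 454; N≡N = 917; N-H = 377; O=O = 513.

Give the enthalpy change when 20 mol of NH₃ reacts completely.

Bonds broken (reactants):
  N-H: 12 × 377 = 4524
  O=O: 3 × 513 = 1539
  Σ(broken) = 6063 kJ
Bonds formed (products):
  N≡N: 2 × 917 = 1834
  O-H: 12 × 454 = 5448
  Σ(formed) = 7282 kJ
ΔH = Σ(broken) − Σ(formed) = 6063 − 7282 = −1219 kJ
For 5× the reaction as written: 5 × (−1219) = −6095 kJ

ΔH = −6095 kJ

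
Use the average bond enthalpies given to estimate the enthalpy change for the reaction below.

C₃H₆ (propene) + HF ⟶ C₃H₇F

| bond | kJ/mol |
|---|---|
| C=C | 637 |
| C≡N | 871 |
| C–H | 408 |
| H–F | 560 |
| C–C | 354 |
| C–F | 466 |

Bonds broken (reactants):
  C–C: 1 × 354 = 354
  C–H: 6 × 408 = 2448
  C=C: 1 × 637 = 637
  H–F: 1 × 560 = 560
  Σ(broken) = 3999 kJ
Bonds formed (products):
  C–C: 2 × 354 = 708
  C–F: 1 × 466 = 466
  C–H: 7 × 408 = 2856
  Σ(formed) = 4030 kJ
ΔH = Σ(broken) − Σ(formed) = 3999 − 4030 = −31 kJ

ΔH ≈ −31 kJ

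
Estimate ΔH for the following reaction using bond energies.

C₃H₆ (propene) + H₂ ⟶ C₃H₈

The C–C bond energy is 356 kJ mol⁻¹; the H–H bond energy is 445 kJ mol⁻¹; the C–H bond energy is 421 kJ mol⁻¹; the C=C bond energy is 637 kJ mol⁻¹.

Bonds broken (reactants):
  C–C: 1 × 356 = 356
  C–H: 6 × 421 = 2526
  C=C: 1 × 637 = 637
  H–H: 1 × 445 = 445
  Σ(broken) = 3964 kJ
Bonds formed (products):
  C–C: 2 × 356 = 712
  C–H: 8 × 421 = 3368
  Σ(formed) = 4080 kJ
ΔH = Σ(broken) − Σ(formed) = 3964 − 4080 = −116 kJ

ΔH ≈ −116 kJ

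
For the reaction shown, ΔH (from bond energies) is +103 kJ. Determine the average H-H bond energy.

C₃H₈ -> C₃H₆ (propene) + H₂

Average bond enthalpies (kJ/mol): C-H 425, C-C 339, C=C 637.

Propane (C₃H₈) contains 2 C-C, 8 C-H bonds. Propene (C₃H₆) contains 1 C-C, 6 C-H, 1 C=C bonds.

D(H-H) ≈ 449 kJ/mol

Let D be the H-H bond energy.
Σ(broken) = 2×339 + 8×425 = 4078
Σ(formed) = 1×339 + 6×425 + 1×637 + 1×D = 3526 + D
ΔH = Σ(broken) − Σ(formed) = (4078) − (3526 + D) = +552 − D
Setting this equal to +103 kJ gives D = 449 kJ/mol.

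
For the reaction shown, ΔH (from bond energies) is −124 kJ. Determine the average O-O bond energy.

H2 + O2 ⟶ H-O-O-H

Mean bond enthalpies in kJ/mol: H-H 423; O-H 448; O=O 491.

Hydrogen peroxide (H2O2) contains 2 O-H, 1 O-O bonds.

Let D be the O-O bond energy.
Σ(broken) = 1×423 + 1×491 = 914
Σ(formed) = 2×448 + 1×D = 896 + D
ΔH = Σ(broken) − Σ(formed) = (914) − (896 + D) = +18 − D
Setting this equal to −124 kJ gives D = 142 kJ/mol.

D(O-O) ≈ 142 kJ/mol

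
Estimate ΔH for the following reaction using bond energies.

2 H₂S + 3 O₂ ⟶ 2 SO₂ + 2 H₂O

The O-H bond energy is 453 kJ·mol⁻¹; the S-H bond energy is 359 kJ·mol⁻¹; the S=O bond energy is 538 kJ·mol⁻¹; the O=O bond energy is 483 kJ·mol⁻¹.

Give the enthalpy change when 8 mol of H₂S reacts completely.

ΔH = −4316 kJ

Bonds broken (reactants):
  O=O: 3 × 483 = 1449
  S-H: 4 × 359 = 1436
  Σ(broken) = 2885 kJ
Bonds formed (products):
  O-H: 4 × 453 = 1812
  S=O: 4 × 538 = 2152
  Σ(formed) = 3964 kJ
ΔH = Σ(broken) − Σ(formed) = 2885 − 3964 = −1079 kJ
For 4× the reaction as written: 4 × (−1079) = −4316 kJ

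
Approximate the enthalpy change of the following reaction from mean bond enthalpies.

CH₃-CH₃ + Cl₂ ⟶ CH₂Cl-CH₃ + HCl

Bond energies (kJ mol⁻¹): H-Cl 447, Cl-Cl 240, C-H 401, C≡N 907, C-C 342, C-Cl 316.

ΔH ≈ −122 kJ

Bonds broken (reactants):
  C-C: 1 × 342 = 342
  C-H: 6 × 401 = 2406
  Cl-Cl: 1 × 240 = 240
  Σ(broken) = 2988 kJ
Bonds formed (products):
  C-C: 1 × 342 = 342
  C-Cl: 1 × 316 = 316
  C-H: 5 × 401 = 2005
  H-Cl: 1 × 447 = 447
  Σ(formed) = 3110 kJ
ΔH = Σ(broken) − Σ(formed) = 2988 − 3110 = −122 kJ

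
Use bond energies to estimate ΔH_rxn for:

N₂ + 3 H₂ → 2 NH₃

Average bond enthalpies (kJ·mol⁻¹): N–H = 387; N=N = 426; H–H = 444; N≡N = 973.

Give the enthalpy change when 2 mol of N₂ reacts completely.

Bonds broken (reactants):
  H–H: 3 × 444 = 1332
  N≡N: 1 × 973 = 973
  Σ(broken) = 2305 kJ
Bonds formed (products):
  N–H: 6 × 387 = 2322
  Σ(formed) = 2322 kJ
ΔH = Σ(broken) − Σ(formed) = 2305 − 2322 = −17 kJ
For 2× the reaction as written: 2 × (−17) = −34 kJ

ΔH = −34 kJ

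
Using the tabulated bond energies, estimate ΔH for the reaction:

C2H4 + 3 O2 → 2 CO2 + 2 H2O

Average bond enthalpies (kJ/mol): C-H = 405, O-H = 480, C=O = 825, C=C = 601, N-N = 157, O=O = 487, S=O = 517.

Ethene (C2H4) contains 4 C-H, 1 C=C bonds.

Bonds broken (reactants):
  C-H: 4 × 405 = 1620
  C=C: 1 × 601 = 601
  O=O: 3 × 487 = 1461
  Σ(broken) = 3682 kJ
Bonds formed (products):
  C=O: 4 × 825 = 3300
  O-H: 4 × 480 = 1920
  Σ(formed) = 5220 kJ
ΔH = Σ(broken) − Σ(formed) = 3682 − 5220 = −1538 kJ

ΔH ≈ −1538 kJ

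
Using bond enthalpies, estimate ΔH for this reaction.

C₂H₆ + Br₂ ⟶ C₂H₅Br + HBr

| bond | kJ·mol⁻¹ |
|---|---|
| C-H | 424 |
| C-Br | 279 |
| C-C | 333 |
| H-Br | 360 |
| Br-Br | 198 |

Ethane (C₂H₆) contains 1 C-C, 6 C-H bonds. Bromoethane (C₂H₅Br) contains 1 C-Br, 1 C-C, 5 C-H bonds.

ΔH ≈ −17 kJ

Bonds broken (reactants):
  Br-Br: 1 × 198 = 198
  C-C: 1 × 333 = 333
  C-H: 6 × 424 = 2544
  Σ(broken) = 3075 kJ
Bonds formed (products):
  C-Br: 1 × 279 = 279
  C-C: 1 × 333 = 333
  C-H: 5 × 424 = 2120
  H-Br: 1 × 360 = 360
  Σ(formed) = 3092 kJ
ΔH = Σ(broken) − Σ(formed) = 3075 − 3092 = −17 kJ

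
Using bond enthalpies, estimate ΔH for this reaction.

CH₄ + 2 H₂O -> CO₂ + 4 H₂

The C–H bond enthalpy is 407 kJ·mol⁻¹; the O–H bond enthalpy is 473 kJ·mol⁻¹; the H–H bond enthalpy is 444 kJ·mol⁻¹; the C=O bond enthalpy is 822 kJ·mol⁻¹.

ΔH ≈ +100 kJ

Bonds broken (reactants):
  C–H: 4 × 407 = 1628
  O–H: 4 × 473 = 1892
  Σ(broken) = 3520 kJ
Bonds formed (products):
  C=O: 2 × 822 = 1644
  H–H: 4 × 444 = 1776
  Σ(formed) = 3420 kJ
ΔH = Σ(broken) − Σ(formed) = 3520 − 3420 = +100 kJ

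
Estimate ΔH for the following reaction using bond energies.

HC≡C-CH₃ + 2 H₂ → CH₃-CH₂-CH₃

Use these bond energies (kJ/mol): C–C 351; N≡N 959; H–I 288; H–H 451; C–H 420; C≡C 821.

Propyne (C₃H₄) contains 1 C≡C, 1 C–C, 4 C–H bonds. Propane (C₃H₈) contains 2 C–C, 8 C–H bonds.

Bonds broken (reactants):
  C≡C: 1 × 821 = 821
  C–C: 1 × 351 = 351
  C–H: 4 × 420 = 1680
  H–H: 2 × 451 = 902
  Σ(broken) = 3754 kJ
Bonds formed (products):
  C–C: 2 × 351 = 702
  C–H: 8 × 420 = 3360
  Σ(formed) = 4062 kJ
ΔH = Σ(broken) − Σ(formed) = 3754 − 4062 = −308 kJ

ΔH ≈ −308 kJ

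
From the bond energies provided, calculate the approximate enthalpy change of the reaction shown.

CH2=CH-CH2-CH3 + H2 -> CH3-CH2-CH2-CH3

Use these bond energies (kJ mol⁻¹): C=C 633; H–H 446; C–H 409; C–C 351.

Bonds broken (reactants):
  C–C: 2 × 351 = 702
  C–H: 8 × 409 = 3272
  C=C: 1 × 633 = 633
  H–H: 1 × 446 = 446
  Σ(broken) = 5053 kJ
Bonds formed (products):
  C–C: 3 × 351 = 1053
  C–H: 10 × 409 = 4090
  Σ(formed) = 5143 kJ
ΔH = Σ(broken) − Σ(formed) = 5053 − 5143 = −90 kJ

ΔH ≈ −90 kJ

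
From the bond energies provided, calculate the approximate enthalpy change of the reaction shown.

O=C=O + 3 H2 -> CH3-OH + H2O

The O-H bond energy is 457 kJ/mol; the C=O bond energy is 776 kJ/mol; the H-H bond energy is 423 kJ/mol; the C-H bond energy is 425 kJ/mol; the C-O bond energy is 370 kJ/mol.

ΔH ≈ −195 kJ

Bonds broken (reactants):
  C=O: 2 × 776 = 1552
  H-H: 3 × 423 = 1269
  Σ(broken) = 2821 kJ
Bonds formed (products):
  C-H: 3 × 425 = 1275
  C-O: 1 × 370 = 370
  O-H: 3 × 457 = 1371
  Σ(formed) = 3016 kJ
ΔH = Σ(broken) − Σ(formed) = 2821 − 3016 = −195 kJ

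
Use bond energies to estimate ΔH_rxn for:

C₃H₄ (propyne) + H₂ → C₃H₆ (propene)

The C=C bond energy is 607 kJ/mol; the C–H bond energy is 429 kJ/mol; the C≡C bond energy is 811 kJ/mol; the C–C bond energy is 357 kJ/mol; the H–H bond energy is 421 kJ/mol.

Bonds broken (reactants):
  C≡C: 1 × 811 = 811
  C–C: 1 × 357 = 357
  C–H: 4 × 429 = 1716
  H–H: 1 × 421 = 421
  Σ(broken) = 3305 kJ
Bonds formed (products):
  C–C: 1 × 357 = 357
  C–H: 6 × 429 = 2574
  C=C: 1 × 607 = 607
  Σ(formed) = 3538 kJ
ΔH = Σ(broken) − Σ(formed) = 3305 − 3538 = −233 kJ

ΔH ≈ −233 kJ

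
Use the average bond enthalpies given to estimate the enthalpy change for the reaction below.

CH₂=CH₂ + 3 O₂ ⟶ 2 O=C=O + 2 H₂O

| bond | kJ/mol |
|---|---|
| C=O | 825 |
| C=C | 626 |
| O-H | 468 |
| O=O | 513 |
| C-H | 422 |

Bonds broken (reactants):
  C-H: 4 × 422 = 1688
  C=C: 1 × 626 = 626
  O=O: 3 × 513 = 1539
  Σ(broken) = 3853 kJ
Bonds formed (products):
  C=O: 4 × 825 = 3300
  O-H: 4 × 468 = 1872
  Σ(formed) = 5172 kJ
ΔH = Σ(broken) − Σ(formed) = 3853 − 5172 = −1319 kJ

ΔH ≈ −1319 kJ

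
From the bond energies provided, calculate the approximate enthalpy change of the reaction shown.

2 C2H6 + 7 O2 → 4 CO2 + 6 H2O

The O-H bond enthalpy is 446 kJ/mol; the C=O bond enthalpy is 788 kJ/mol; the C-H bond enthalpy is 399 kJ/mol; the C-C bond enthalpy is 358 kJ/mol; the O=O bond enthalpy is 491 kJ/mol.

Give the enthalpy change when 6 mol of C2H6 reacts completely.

Bonds broken (reactants):
  C-C: 2 × 358 = 716
  C-H: 12 × 399 = 4788
  O=O: 7 × 491 = 3437
  Σ(broken) = 8941 kJ
Bonds formed (products):
  C=O: 8 × 788 = 6304
  O-H: 12 × 446 = 5352
  Σ(formed) = 11656 kJ
ΔH = Σ(broken) − Σ(formed) = 8941 − 11656 = −2715 kJ
For 3× the reaction as written: 3 × (−2715) = −8145 kJ

ΔH = −8145 kJ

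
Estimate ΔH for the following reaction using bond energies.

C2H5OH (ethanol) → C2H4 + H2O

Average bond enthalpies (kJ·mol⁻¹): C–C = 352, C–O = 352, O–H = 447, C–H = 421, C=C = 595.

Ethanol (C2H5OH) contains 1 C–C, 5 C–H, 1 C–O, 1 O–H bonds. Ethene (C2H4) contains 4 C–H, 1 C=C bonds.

ΔH ≈ +83 kJ

Bonds broken (reactants):
  C–C: 1 × 352 = 352
  C–H: 5 × 421 = 2105
  C–O: 1 × 352 = 352
  O–H: 1 × 447 = 447
  Σ(broken) = 3256 kJ
Bonds formed (products):
  C–H: 4 × 421 = 1684
  C=C: 1 × 595 = 595
  O–H: 2 × 447 = 894
  Σ(formed) = 3173 kJ
ΔH = Σ(broken) − Σ(formed) = 3256 − 3173 = +83 kJ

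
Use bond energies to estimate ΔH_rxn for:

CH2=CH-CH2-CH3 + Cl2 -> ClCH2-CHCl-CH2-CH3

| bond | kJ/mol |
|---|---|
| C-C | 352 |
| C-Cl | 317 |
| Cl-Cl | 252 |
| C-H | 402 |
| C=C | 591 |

Bonds broken (reactants):
  C-C: 2 × 352 = 704
  C-H: 8 × 402 = 3216
  C=C: 1 × 591 = 591
  Cl-Cl: 1 × 252 = 252
  Σ(broken) = 4763 kJ
Bonds formed (products):
  C-C: 3 × 352 = 1056
  C-Cl: 2 × 317 = 634
  C-H: 8 × 402 = 3216
  Σ(formed) = 4906 kJ
ΔH = Σ(broken) − Σ(formed) = 4763 − 4906 = −143 kJ

ΔH ≈ −143 kJ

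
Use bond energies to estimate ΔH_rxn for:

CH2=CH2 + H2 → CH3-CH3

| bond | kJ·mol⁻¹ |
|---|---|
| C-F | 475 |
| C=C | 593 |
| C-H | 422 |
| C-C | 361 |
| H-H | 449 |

Bonds broken (reactants):
  C-H: 4 × 422 = 1688
  C=C: 1 × 593 = 593
  H-H: 1 × 449 = 449
  Σ(broken) = 2730 kJ
Bonds formed (products):
  C-C: 1 × 361 = 361
  C-H: 6 × 422 = 2532
  Σ(formed) = 2893 kJ
ΔH = Σ(broken) − Σ(formed) = 2730 − 2893 = −163 kJ

ΔH ≈ −163 kJ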